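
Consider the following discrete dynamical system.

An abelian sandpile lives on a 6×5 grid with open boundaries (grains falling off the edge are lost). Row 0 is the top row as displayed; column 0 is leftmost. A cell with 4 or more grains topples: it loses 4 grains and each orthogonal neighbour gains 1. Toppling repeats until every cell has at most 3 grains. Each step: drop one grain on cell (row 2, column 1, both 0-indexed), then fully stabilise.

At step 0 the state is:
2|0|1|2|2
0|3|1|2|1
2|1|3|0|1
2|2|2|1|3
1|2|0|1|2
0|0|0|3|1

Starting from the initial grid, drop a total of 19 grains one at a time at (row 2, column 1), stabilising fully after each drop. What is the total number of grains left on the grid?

gen 0: 2|0|1|2|2
0|3|1|2|1
2|1|3|0|1
2|2|2|1|3
1|2|0|1|2
0|0|0|3|1
gen 1: 2|0|1|2|2
0|3|1|2|1
2|2|3|0|1
2|2|2|1|3
1|2|0|1|2
0|0|0|3|1
gen 2: 2|0|1|2|2
0|3|1|2|1
2|3|3|0|1
2|2|2|1|3
1|2|0|1|2
0|0|0|3|1
gen 3: 2|1|1|2|2
1|0|3|2|1
3|2|0|1|1
2|3|3|1|3
1|2|0|1|2
0|0|0|3|1
gen 4: 2|1|1|2|2
1|0|3|2|1
3|3|0|1|1
2|3|3|1|3
1|2|0|1|2
0|0|0|3|1
gen 5: 2|1|1|2|2
2|1|3|2|1
1|2|2|1|1
0|2|0|2|3
2|3|1|1|2
0|0|0|3|1
gen 6: 2|1|1|2|2
2|1|3|2|1
1|3|2|1|1
0|2|0|2|3
2|3|1|1|2
0|0|0|3|1
gen 7: 2|1|1|2|2
2|2|3|2|1
2|0|3|1|1
0|3|0|2|3
2|3|1|1|2
0|0|0|3|1
gen 8: 2|1|1|2|2
2|2|3|2|1
2|1|3|1|1
0|3|0|2|3
2|3|1|1|2
0|0|0|3|1
gen 9: 2|1|1|2|2
2|2|3|2|1
2|2|3|1|1
0|3|0|2|3
2|3|1|1|2
0|0|0|3|1
gen 10: 2|1|1|2|2
2|2|3|2|1
2|3|3|1|1
0|3|0|2|3
2|3|1|1|2
0|0|0|3|1
gen 11: 2|2|2|2|2
3|0|1|3|1
3|3|1|2|1
1|1|2|2|3
3|0|2|1|2
0|1|0|3|1
gen 12: 3|2|2|2|2
0|2|1|3|1
1|1|2|2|1
2|2|2|2|3
3|0|2|1|2
0|1|0|3|1
gen 13: 3|2|2|2|2
0|2|1|3|1
1|2|2|2|1
2|2|2|2|3
3|0|2|1|2
0|1|0|3|1
gen 14: 3|2|2|2|2
0|2|1|3|1
1|3|2|2|1
2|2|2|2|3
3|0|2|1|2
0|1|0|3|1
gen 15: 3|2|2|2|2
0|3|1|3|1
2|0|3|2|1
2|3|2|2|3
3|0|2|1|2
0|1|0|3|1
gen 16: 3|2|2|2|2
0|3|1|3|1
2|1|3|2|1
2|3|2|2|3
3|0|2|1|2
0|1|0|3|1
gen 17: 3|2|2|2|2
0|3|1|3|1
2|2|3|2|1
2|3|2|2|3
3|0|2|1|2
0|1|0|3|1
gen 18: 3|2|2|2|2
0|3|1|3|1
2|3|3|2|1
2|3|2|2|3
3|0|2|1|2
0|1|0|3|1
gen 19: 3|3|2|2|2
1|0|3|3|1
3|3|1|3|1
3|1|0|3|3
3|1|3|1|2
0|1|0|3|1

56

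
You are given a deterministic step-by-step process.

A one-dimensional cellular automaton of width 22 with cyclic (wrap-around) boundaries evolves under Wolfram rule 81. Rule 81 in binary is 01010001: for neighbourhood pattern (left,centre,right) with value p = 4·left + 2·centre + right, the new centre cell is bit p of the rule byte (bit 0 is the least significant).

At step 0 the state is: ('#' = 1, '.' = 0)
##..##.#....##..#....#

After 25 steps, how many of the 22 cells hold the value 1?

11

0) ##..##.#....##..#....#
1) .##..#..###..##..###..
2) ..##..#...##..##...###
3) #..##..##..##..###...#
4) ##..##..##..##...###..
5) .##..##..##..###...##.
6) ..##..##..##...###..##
7) #..##..##..###...##..#
8) ##..##..##...###..##..
9) .##..##..###...##..##.
10) ..##..##...###..##..##
11) #..##..###...##..##..#
12) ##..##...###..##..##..
13) .##..###...##..##..##.
14) ..##...###..##..##..##
15) #..###...##..##..##..#
16) ##...###..##..##..##..
17) .###...##..##..##..##.
18) ...###..##..##..##..##
19) ##...##..##..##..##..#
20) .###..##..##..##..##..
21) ...##..##..##..##..###
22) ##..##..##..##..##...#
23) .##..##..##..##..###..
24) ..##..##..##..##...###
25) #..##..##..##..###...#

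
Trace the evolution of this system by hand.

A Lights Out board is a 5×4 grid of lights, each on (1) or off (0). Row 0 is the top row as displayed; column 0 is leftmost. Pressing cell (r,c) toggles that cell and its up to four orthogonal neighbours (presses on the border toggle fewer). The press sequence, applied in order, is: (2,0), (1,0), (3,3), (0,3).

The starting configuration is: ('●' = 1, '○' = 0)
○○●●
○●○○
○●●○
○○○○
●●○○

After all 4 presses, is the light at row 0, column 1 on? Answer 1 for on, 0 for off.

step 0: ○○●●
○●○○
○●●○
○○○○
●●○○
step 1: ○○●●
●●○○
●○●○
●○○○
●●○○
step 2: ●○●●
○○○○
○○●○
●○○○
●●○○
step 3: ●○●●
○○○○
○○●●
●○●●
●●○●
step 4: ●○○○
○○○●
○○●●
●○●●
●●○●

0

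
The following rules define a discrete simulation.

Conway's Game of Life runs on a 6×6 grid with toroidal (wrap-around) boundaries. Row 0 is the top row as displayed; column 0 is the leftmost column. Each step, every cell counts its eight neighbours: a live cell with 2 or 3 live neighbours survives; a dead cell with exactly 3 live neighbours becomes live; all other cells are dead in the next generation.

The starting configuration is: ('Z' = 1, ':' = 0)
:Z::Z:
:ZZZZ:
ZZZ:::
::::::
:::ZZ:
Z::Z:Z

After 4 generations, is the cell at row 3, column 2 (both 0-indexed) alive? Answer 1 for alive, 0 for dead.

0

t=0: :Z::Z:
:ZZZZ:
ZZZ:::
::::::
:::ZZ:
Z::Z:Z
t=1: :Z::::
::::ZZ
Z:::::
:ZZZ::
:::ZZZ
Z:ZZ:Z
t=2: :ZZZ::
Z::::Z
ZZZZZZ
ZZZZ:Z
:::::Z
ZZZZ:Z
t=3: :::Z::
::::::
::::::
::::::
::::::
:::Z:Z
t=4: ::::Z:
::::::
::::::
::::::
::::::
::::Z:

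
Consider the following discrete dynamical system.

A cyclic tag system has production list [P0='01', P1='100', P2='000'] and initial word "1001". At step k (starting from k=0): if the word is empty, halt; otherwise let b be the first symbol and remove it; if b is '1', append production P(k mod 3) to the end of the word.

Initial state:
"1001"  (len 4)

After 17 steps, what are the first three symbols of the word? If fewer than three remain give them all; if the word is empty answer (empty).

gen 0: "1001"  (len 4)
gen 1: "00101"  (len 5)
gen 2: "0101"  (len 4)
gen 3: "101"  (len 3)
gen 4: "0101"  (len 4)
gen 5: "101"  (len 3)
gen 6: "01000"  (len 5)
gen 7: "1000"  (len 4)
gen 8: "000100"  (len 6)
gen 9: "00100"  (len 5)
gen 10: "0100"  (len 4)
gen 11: "100"  (len 3)
gen 12: "00000"  (len 5)
gen 13: "0000"  (len 4)
gen 14: "000"  (len 3)
gen 15: "00"  (len 2)
gen 16: "0"  (len 1)
gen 17: (halted — word empty)

(empty)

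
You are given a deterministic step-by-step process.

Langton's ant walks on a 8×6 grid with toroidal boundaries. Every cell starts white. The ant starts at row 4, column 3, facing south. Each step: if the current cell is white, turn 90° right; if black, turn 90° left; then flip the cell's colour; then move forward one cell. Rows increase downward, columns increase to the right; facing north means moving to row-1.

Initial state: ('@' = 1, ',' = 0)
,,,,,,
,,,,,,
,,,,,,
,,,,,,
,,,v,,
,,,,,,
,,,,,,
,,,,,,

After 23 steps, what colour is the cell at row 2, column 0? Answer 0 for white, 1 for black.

0) ,,,,,,
,,,,,,
,,,,,,
,,,,,,
,,,v,,
,,,,,,
,,,,,,
,,,,,,
1) ,,,,,,
,,,,,,
,,,,,,
,,,,,,
,,<@,,
,,,,,,
,,,,,,
,,,,,,
2) ,,,,,,
,,,,,,
,,,,,,
,,^,,,
,,@@,,
,,,,,,
,,,,,,
,,,,,,
3) ,,,,,,
,,,,,,
,,,,,,
,,@>,,
,,@@,,
,,,,,,
,,,,,,
,,,,,,
4) ,,,,,,
,,,,,,
,,,,,,
,,@@,,
,,@v,,
,,,,,,
,,,,,,
,,,,,,
5) ,,,,,,
,,,,,,
,,,,,,
,,@@,,
,,@,>,
,,,,,,
,,,,,,
,,,,,,
6) ,,,,,,
,,,,,,
,,,,,,
,,@@,,
,,@,@,
,,,,v,
,,,,,,
,,,,,,
7) ,,,,,,
,,,,,,
,,,,,,
,,@@,,
,,@,@,
,,,<@,
,,,,,,
,,,,,,
8) ,,,,,,
,,,,,,
,,,,,,
,,@@,,
,,@^@,
,,,@@,
,,,,,,
,,,,,,
9) ,,,,,,
,,,,,,
,,,,,,
,,@@,,
,,@@>,
,,,@@,
,,,,,,
,,,,,,
10) ,,,,,,
,,,,,,
,,,,,,
,,@@^,
,,@@,,
,,,@@,
,,,,,,
,,,,,,
11) ,,,,,,
,,,,,,
,,,,,,
,,@@@>
,,@@,,
,,,@@,
,,,,,,
,,,,,,
12) ,,,,,,
,,,,,,
,,,,,,
,,@@@@
,,@@,v
,,,@@,
,,,,,,
,,,,,,
13) ,,,,,,
,,,,,,
,,,,,,
,,@@@@
,,@@<@
,,,@@,
,,,,,,
,,,,,,
14) ,,,,,,
,,,,,,
,,,,,,
,,@@^@
,,@@@@
,,,@@,
,,,,,,
,,,,,,
15) ,,,,,,
,,,,,,
,,,,,,
,,@<,@
,,@@@@
,,,@@,
,,,,,,
,,,,,,
16) ,,,,,,
,,,,,,
,,,,,,
,,@,,@
,,@v@@
,,,@@,
,,,,,,
,,,,,,
17) ,,,,,,
,,,,,,
,,,,,,
,,@,,@
,,@,>@
,,,@@,
,,,,,,
,,,,,,
18) ,,,,,,
,,,,,,
,,,,,,
,,@,^@
,,@,,@
,,,@@,
,,,,,,
,,,,,,
19) ,,,,,,
,,,,,,
,,,,,,
,,@,@>
,,@,,@
,,,@@,
,,,,,,
,,,,,,
20) ,,,,,,
,,,,,,
,,,,,^
,,@,@,
,,@,,@
,,,@@,
,,,,,,
,,,,,,
21) ,,,,,,
,,,,,,
>,,,,@
,,@,@,
,,@,,@
,,,@@,
,,,,,,
,,,,,,
22) ,,,,,,
,,,,,,
@,,,,@
v,@,@,
,,@,,@
,,,@@,
,,,,,,
,,,,,,
23) ,,,,,,
,,,,,,
@,,,,@
@,@,@<
,,@,,@
,,,@@,
,,,,,,
,,,,,,

1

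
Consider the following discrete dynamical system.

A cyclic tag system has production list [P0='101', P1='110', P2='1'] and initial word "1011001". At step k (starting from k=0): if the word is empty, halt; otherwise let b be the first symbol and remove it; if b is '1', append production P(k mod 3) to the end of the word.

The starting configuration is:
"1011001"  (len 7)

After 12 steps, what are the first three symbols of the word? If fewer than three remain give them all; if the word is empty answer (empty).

[0] "1011001"  (len 7)
[1] "011001101"  (len 9)
[2] "11001101"  (len 8)
[3] "10011011"  (len 8)
[4] "0011011101"  (len 10)
[5] "011011101"  (len 9)
[6] "11011101"  (len 8)
[7] "1011101101"  (len 10)
[8] "011101101110"  (len 12)
[9] "11101101110"  (len 11)
[10] "1101101110101"  (len 13)
[11] "101101110101110"  (len 15)
[12] "011011101011101"  (len 15)

011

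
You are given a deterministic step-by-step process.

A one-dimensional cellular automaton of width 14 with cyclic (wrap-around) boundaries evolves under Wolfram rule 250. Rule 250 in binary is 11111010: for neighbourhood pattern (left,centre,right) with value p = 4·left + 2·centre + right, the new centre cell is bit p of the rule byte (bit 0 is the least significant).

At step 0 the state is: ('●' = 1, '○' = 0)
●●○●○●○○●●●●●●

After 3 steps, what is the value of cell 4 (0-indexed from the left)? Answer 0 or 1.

1

gen 0: ●●○●○●○○●●●●●●
gen 1: ●●●○●○●●●●●●●●
gen 2: ●●●●○●●●●●●●●●
gen 3: ●●●●●●●●●●●●●●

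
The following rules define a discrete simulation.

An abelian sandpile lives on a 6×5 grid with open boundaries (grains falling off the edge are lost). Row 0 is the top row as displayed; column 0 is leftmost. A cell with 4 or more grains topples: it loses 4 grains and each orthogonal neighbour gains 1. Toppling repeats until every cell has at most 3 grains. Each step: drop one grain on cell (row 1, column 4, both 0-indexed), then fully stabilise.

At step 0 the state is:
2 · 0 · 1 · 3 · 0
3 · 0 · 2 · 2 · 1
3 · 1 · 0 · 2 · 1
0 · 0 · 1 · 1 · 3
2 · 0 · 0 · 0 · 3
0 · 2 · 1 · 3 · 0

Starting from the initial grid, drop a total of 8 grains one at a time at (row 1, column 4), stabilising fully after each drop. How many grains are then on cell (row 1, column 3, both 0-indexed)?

k=0  2 · 0 · 1 · 3 · 0
3 · 0 · 2 · 2 · 1
3 · 1 · 0 · 2 · 1
0 · 0 · 1 · 1 · 3
2 · 0 · 0 · 0 · 3
0 · 2 · 1 · 3 · 0
k=1  2 · 0 · 1 · 3 · 0
3 · 0 · 2 · 2 · 2
3 · 1 · 0 · 2 · 1
0 · 0 · 1 · 1 · 3
2 · 0 · 0 · 0 · 3
0 · 2 · 1 · 3 · 0
k=2  2 · 0 · 1 · 3 · 0
3 · 0 · 2 · 2 · 3
3 · 1 · 0 · 2 · 1
0 · 0 · 1 · 1 · 3
2 · 0 · 0 · 0 · 3
0 · 2 · 1 · 3 · 0
k=3  2 · 0 · 1 · 3 · 1
3 · 0 · 2 · 3 · 0
3 · 1 · 0 · 2 · 2
0 · 0 · 1 · 1 · 3
2 · 0 · 0 · 0 · 3
0 · 2 · 1 · 3 · 0
k=4  2 · 0 · 1 · 3 · 1
3 · 0 · 2 · 3 · 1
3 · 1 · 0 · 2 · 2
0 · 0 · 1 · 1 · 3
2 · 0 · 0 · 0 · 3
0 · 2 · 1 · 3 · 0
k=5  2 · 0 · 1 · 3 · 1
3 · 0 · 2 · 3 · 2
3 · 1 · 0 · 2 · 2
0 · 0 · 1 · 1 · 3
2 · 0 · 0 · 0 · 3
0 · 2 · 1 · 3 · 0
k=6  2 · 0 · 1 · 3 · 1
3 · 0 · 2 · 3 · 3
3 · 1 · 0 · 2 · 2
0 · 0 · 1 · 1 · 3
2 · 0 · 0 · 0 · 3
0 · 2 · 1 · 3 · 0
k=7  2 · 0 · 2 · 0 · 3
3 · 0 · 3 · 1 · 1
3 · 1 · 0 · 3 · 3
0 · 0 · 1 · 1 · 3
2 · 0 · 0 · 0 · 3
0 · 2 · 1 · 3 · 0
k=8  2 · 0 · 2 · 0 · 3
3 · 0 · 3 · 1 · 2
3 · 1 · 0 · 3 · 3
0 · 0 · 1 · 1 · 3
2 · 0 · 0 · 0 · 3
0 · 2 · 1 · 3 · 0

1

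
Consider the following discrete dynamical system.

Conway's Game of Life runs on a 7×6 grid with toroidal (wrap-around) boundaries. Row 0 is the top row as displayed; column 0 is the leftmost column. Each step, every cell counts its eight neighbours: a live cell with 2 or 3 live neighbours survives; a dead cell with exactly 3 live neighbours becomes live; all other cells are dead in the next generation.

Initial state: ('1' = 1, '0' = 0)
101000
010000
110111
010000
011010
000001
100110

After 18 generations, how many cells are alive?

8

t=0: 101000
010000
110111
010000
011010
000001
100110
t=1: 101101
000110
010011
000000
111000
111001
110110
t=2: 100000
010000
000111
001001
001001
000010
000000
t=3: 000000
100011
101111
101001
000111
000000
000000
t=4: 000001
110000
001000
001000
100111
000010
000000
t=5: 100000
110000
001000
011011
000111
000110
000000
t=6: 110000
110000
001101
111001
100000
000101
000000
t=7: 110000
000001
000111
001111
001010
000000
100000
t=8: 110001
000001
101000
001000
001011
000000
110000
t=9: 010001
000001
010000
001001
000100
110001
010001
t=10: 000011
000000
100000
001000
011011
011011
011011
t=11: 100111
000001
000000
101101
000011
000000
011000
t=12: 111111
100001
100011
100101
100111
000000
111111
t=13: 000000
001000
010000
010100
100100
000000
000000
t=14: 000000
000000
010000
110000
001000
000000
000000
t=15: 000000
000000
110000
111000
010000
000000
000000
t=16: 000000
000000
101000
001000
111000
000000
000000
t=17: 000000
000000
010000
101100
011000
010000
000000
t=18: 000000
000000
011000
100100
100100
011000
000000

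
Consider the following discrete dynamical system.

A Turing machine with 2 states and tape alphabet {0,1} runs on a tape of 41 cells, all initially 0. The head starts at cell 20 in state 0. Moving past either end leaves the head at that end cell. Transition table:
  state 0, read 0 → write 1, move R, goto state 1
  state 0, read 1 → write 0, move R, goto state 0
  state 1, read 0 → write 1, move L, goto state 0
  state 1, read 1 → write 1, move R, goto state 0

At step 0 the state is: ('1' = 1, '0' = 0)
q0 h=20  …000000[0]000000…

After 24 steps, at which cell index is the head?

step 0: q0 h=20  …000000[0]000000…
step 1: q1 h=21  …000001[0]000000…
step 2: q0 h=20  …000000[1]100000…
step 3: q0 h=21  …000000[1]000000…
step 4: q0 h=22  …000000[0]000000…
step 5: q1 h=23  …000001[0]000000…
step 6: q0 h=22  …000000[1]100000…
step 7: q0 h=23  …000000[1]000000…
step 8: q0 h=24  …000000[0]000000…
step 9: q1 h=25  …000001[0]000000…
step 10: q0 h=24  …000000[1]100000…
step 11: q0 h=25  …000000[1]000000…
step 12: q0 h=26  …000000[0]000000…
step 13: q1 h=27  …000001[0]000000…
step 14: q0 h=26  …000000[1]100000…
step 15: q0 h=27  …000000[1]000000…
step 16: q0 h=28  …000000[0]000000…
step 17: q1 h=29  …000001[0]000000…
step 18: q0 h=28  …000000[1]100000…
step 19: q0 h=29  …000000[1]000000…
step 20: q0 h=30  …000000[0]000000…
step 21: q1 h=31  …000001[0]000000…
step 22: q0 h=30  …000000[1]100000…
step 23: q0 h=31  …000000[1]000000…
step 24: q0 h=32  …000000[0]000000…

32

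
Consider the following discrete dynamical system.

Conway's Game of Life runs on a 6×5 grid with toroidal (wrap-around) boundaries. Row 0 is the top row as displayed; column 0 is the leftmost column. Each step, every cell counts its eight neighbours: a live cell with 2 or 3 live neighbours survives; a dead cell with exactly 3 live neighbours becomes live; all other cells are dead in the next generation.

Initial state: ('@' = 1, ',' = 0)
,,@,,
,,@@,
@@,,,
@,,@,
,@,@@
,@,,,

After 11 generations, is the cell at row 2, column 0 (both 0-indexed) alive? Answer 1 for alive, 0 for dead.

1

0) ,,@,,
,,@@,
@@,,,
@,,@,
,@,@@
,@,,,
1) ,@@@,
,,@@,
@@,@,
,,,@,
,@,@@
@@,@,
2) @,,,,
@,,,,
,@,@,
,@,@,
,@,@,
,,,,,
3) ,,,,,
@@,,@
@@,,@
@@,@@
,,,,,
,,,,,
4) @,,,,
,@,,@
,,,,,
,@@@,
@,,,@
,,,,,
5) @,,,,
@,,,,
@@,@,
@@@@@
@@@@@
@,,,@
6) @@,,,
@,,,,
,,,@,
,,,,,
,,,,,
,,@,,
7) @@,,,
@@,,@
,,,,,
,,,,,
,,,,,
,@,,,
8) ,,@,@
,@,,@
@,,,,
,,,,,
,,,,,
@@,,,
9) ,,@@@
,@,@@
@,,,,
,,,,,
,,,,,
@@,,,
10) ,,,,,
,@,,,
@,,,@
,,,,,
,,,,,
@@@@@
11) ,,,@@
@,,,,
@,,,,
,,,,,
@@@@@
@@@@@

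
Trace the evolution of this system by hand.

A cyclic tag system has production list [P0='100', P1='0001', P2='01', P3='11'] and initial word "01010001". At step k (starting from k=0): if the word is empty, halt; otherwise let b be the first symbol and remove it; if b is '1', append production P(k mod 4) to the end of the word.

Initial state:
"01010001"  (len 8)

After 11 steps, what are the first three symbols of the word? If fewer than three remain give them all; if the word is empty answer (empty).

111

gen 0: "01010001"  (len 8)
gen 1: "1010001"  (len 7)
gen 2: "0100010001"  (len 10)
gen 3: "100010001"  (len 9)
gen 4: "0001000111"  (len 10)
gen 5: "001000111"  (len 9)
gen 6: "01000111"  (len 8)
gen 7: "1000111"  (len 7)
gen 8: "00011111"  (len 8)
gen 9: "0011111"  (len 7)
gen 10: "011111"  (len 6)
gen 11: "11111"  (len 5)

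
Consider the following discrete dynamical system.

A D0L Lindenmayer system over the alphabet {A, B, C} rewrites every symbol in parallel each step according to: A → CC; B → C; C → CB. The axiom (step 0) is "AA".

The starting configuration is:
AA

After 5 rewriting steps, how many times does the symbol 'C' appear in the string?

20

k=0  AA
k=1  CCCC
k=2  CBCBCBCB
k=3  CBCCBCCBCCBC
k=4  CBCCBCBCCBCBCCBCBCCB
k=5  CBCCBCBCCBCCBCBCCBCCBCBCCBCCBCBC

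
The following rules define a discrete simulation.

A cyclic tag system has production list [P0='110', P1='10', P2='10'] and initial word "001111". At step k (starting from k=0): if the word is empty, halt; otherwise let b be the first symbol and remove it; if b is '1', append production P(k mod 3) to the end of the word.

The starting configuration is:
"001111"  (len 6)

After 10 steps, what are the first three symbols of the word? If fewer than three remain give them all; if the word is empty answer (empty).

[0] "001111"  (len 6)
[1] "01111"  (len 5)
[2] "1111"  (len 4)
[3] "11110"  (len 5)
[4] "1110110"  (len 7)
[5] "11011010"  (len 8)
[6] "101101010"  (len 9)
[7] "01101010110"  (len 11)
[8] "1101010110"  (len 10)
[9] "10101011010"  (len 11)
[10] "0101011010110"  (len 13)

010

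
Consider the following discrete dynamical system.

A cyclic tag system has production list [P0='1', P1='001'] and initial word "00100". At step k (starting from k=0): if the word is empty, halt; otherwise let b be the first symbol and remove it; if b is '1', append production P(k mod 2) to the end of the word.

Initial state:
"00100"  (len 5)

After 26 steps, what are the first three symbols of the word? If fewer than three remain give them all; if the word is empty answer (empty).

001

0) "00100"  (len 5)
1) "0100"  (len 4)
2) "100"  (len 3)
3) "001"  (len 3)
4) "01"  (len 2)
5) "1"  (len 1)
6) "001"  (len 3)
7) "01"  (len 2)
8) "1"  (len 1)
9) "1"  (len 1)
10) "001"  (len 3)
11) "01"  (len 2)
12) "1"  (len 1)
13) "1"  (len 1)
14) "001"  (len 3)
15) "01"  (len 2)
16) "1"  (len 1)
17) "1"  (len 1)
18) "001"  (len 3)
19) "01"  (len 2)
20) "1"  (len 1)
21) "1"  (len 1)
22) "001"  (len 3)
23) "01"  (len 2)
24) "1"  (len 1)
25) "1"  (len 1)
26) "001"  (len 3)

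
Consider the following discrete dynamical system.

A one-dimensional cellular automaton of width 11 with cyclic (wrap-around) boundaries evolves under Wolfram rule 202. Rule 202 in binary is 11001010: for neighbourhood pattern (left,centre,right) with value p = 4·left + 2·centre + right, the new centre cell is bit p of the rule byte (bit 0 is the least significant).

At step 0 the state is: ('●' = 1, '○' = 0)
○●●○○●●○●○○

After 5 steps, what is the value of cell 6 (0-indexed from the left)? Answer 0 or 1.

1

[0] ○●●○○●●○●○○
[1] ●●●○●●●○○○○
[2] ●●●○●●●○○○●
[3] ●●●○●●●○○●●
[4] ●●●○●●●○●●●
[5] ●●●○●●●○●●●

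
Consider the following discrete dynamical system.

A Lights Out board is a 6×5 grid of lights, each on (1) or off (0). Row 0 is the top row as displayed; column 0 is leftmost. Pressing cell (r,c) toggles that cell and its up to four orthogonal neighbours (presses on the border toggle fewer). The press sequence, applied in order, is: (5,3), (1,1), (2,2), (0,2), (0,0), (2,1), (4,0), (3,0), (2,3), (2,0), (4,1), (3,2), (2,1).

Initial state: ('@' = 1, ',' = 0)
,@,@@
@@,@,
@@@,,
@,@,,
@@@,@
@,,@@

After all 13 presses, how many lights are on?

0) ,@,@@
@@,@,
@@@,,
@,@,,
@@@,@
@,,@@
1) ,@,@@
@@,@,
@@@,,
@,@,,
@@@@@
@,@,,
2) ,,,@@
,,@@,
@,@,,
@,@,,
@@@@@
@,@,,
3) ,,,@@
,,,@,
@@,@,
@,,,,
@@@@@
@,@,,
4) ,@@,@
,,@@,
@@,@,
@,,,,
@@@@@
@,@,,
5) @,@,@
@,@@,
@@,@,
@,,,,
@@@@@
@,@,,
6) @,@,@
@@@@,
,,@@,
@@,,,
@@@@@
@,@,,
7) @,@,@
@@@@,
,,@@,
,@,,,
,,@@@
,,@,,
8) @,@,@
@@@@,
@,@@,
@,,,,
@,@@@
,,@,,
9) @,@,@
@@@,,
@,,,@
@,,@,
@,@@@
,,@,,
10) @,@,@
,@@,,
,@,,@
,,,@,
@,@@@
,,@,,
11) @,@,@
,@@,,
,@,,@
,@,@,
,@,@@
,@@,,
12) @,@,@
,@@,,
,@@,@
,,@,,
,@@@@
,@@,,
13) @,@,@
,,@,,
@,,,@
,@@,,
,@@@@
,@@,,

14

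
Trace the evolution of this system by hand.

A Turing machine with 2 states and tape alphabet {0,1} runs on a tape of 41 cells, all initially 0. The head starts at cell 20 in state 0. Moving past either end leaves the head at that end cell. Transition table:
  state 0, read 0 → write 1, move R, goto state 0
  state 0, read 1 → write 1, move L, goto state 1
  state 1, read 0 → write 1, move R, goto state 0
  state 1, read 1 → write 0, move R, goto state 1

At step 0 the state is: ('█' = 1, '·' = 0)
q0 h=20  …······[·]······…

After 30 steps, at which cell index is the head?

t=0: q0 h=20  …······[·]······…
t=1: q0 h=21  …·····█[·]······…
t=2: q0 h=22  …····██[·]······…
t=3: q0 h=23  …···███[·]······…
t=4: q0 h=24  …··████[·]······…
t=5: q0 h=25  …·█████[·]······…
t=6: q0 h=26  …██████[·]······…
t=7: q0 h=27  …██████[·]······…
t=8: q0 h=28  …██████[·]······…
t=9: q0 h=29  …██████[·]······…
t=10: q0 h=30  …██████[·]······…
t=11: q0 h=31  …██████[·]······…
t=12: q0 h=32  …██████[·]······…
t=13: q0 h=33  …██████[·]······…
t=14: q0 h=34  …██████[·]······|
t=15: q0 h=35  …██████[·]·····|
t=16: q0 h=36  …██████[·]····|
t=17: q0 h=37  …██████[·]···|
t=18: q0 h=38  …██████[·]··|
t=19: q0 h=39  …██████[·]·|
t=20: q0 h=40  …██████[·]|
t=21: q0 h=40  …██████[█]|
t=22: q1 h=39  …██████[█]█|
t=23: q1 h=40  …█████·[█]|
t=24: q1 h=40  …█████·[·]|
t=25: q0 h=40  …█████·[█]|
t=26: q1 h=39  …██████[·]█|
t=27: q0 h=40  …██████[█]|
t=28: q1 h=39  …██████[█]█|
t=29: q1 h=40  …█████·[█]|
t=30: q1 h=40  …█████·[·]|

40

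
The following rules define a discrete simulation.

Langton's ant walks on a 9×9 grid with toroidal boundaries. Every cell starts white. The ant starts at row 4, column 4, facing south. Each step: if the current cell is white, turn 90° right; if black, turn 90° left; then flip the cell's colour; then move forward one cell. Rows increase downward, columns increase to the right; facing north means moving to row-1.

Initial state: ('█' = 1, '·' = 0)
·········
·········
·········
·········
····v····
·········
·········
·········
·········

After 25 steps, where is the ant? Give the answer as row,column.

2,5

k=0  ·········
·········
·········
·········
····v····
·········
·········
·········
·········
k=1  ·········
·········
·········
·········
···<█····
·········
·········
·········
·········
k=2  ·········
·········
·········
···^·····
···██····
·········
·········
·········
·········
k=3  ·········
·········
·········
···█>····
···██····
·········
·········
·········
·········
k=4  ·········
·········
·········
···██····
···█v····
·········
·········
·········
·········
k=5  ·········
·········
·········
···██····
···█·>···
·········
·········
·········
·········
k=6  ·········
·········
·········
···██····
···█·█···
·····v···
·········
·········
·········
k=7  ·········
·········
·········
···██····
···█·█···
····<█···
·········
·········
·········
k=8  ·········
·········
·········
···██····
···█^█···
····██···
·········
·········
·········
k=9  ·········
·········
·········
···██····
···██>···
····██···
·········
·········
·········
k=10  ·········
·········
·········
···██^···
···██····
····██···
·········
·········
·········
k=11  ·········
·········
·········
···███>··
···██····
····██···
·········
·········
·········
k=12  ·········
·········
·········
···████··
···██·v··
····██···
·········
·········
·········
k=13  ·········
·········
·········
···████··
···██<█··
····██···
·········
·········
·········
k=14  ·········
·········
·········
···██^█··
···████··
····██···
·········
·········
·········
k=15  ·········
·········
·········
···█<·█··
···████··
····██···
·········
·········
·········
k=16  ·········
·········
·········
···█··█··
···█v██··
····██···
·········
·········
·········
k=17  ·········
·········
·········
···█··█··
···█·>█··
····██···
·········
·········
·········
k=18  ·········
·········
·········
···█·^█··
···█··█··
····██···
·········
·········
·········
k=19  ·········
·········
·········
···█·█>··
···█··█··
····██···
·········
·········
·········
k=20  ·········
·········
······^··
···█·█···
···█··█··
····██···
·········
·········
·········
k=21  ·········
·········
······█>·
···█·█···
···█··█··
····██···
·········
·········
·········
k=22  ·········
·········
······██·
···█·█·v·
···█··█··
····██···
·········
·········
·········
k=23  ·········
·········
······██·
···█·█<█·
···█··█··
····██···
·········
·········
·········
k=24  ·········
·········
······^█·
···█·███·
···█··█··
····██···
·········
·········
·········
k=25  ·········
·········
·····<·█·
···█·███·
···█··█··
····██···
·········
·········
·········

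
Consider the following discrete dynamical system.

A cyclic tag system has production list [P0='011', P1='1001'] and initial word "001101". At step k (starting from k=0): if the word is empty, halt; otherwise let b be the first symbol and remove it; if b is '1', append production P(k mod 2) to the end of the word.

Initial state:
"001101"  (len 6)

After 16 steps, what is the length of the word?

19

t=0: "001101"  (len 6)
t=1: "01101"  (len 5)
t=2: "1101"  (len 4)
t=3: "101011"  (len 6)
t=4: "010111001"  (len 9)
t=5: "10111001"  (len 8)
t=6: "01110011001"  (len 11)
t=7: "1110011001"  (len 10)
t=8: "1100110011001"  (len 13)
t=9: "100110011001011"  (len 15)
t=10: "001100110010111001"  (len 18)
t=11: "01100110010111001"  (len 17)
t=12: "1100110010111001"  (len 16)
t=13: "100110010111001011"  (len 18)
t=14: "001100101110010111001"  (len 21)
t=15: "01100101110010111001"  (len 20)
t=16: "1100101110010111001"  (len 19)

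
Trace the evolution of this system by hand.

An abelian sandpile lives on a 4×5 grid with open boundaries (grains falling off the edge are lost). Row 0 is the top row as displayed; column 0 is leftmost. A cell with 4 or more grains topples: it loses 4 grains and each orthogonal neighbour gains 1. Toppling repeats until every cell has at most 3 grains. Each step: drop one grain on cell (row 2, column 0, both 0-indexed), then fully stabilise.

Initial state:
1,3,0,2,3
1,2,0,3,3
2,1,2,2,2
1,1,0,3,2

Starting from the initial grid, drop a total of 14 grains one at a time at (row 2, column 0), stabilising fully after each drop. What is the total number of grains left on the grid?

0) 1,3,0,2,3
1,2,0,3,3
2,1,2,2,2
1,1,0,3,2
1) 1,3,0,2,3
1,2,0,3,3
3,1,2,2,2
1,1,0,3,2
2) 1,3,0,2,3
2,2,0,3,3
0,2,2,2,2
2,1,0,3,2
3) 1,3,0,2,3
2,2,0,3,3
1,2,2,2,2
2,1,0,3,2
4) 1,3,0,2,3
2,2,0,3,3
2,2,2,2,2
2,1,0,3,2
5) 1,3,0,2,3
2,2,0,3,3
3,2,2,2,2
2,1,0,3,2
6) 1,3,0,2,3
3,2,0,3,3
0,3,2,2,2
3,1,0,3,2
7) 1,3,0,2,3
3,2,0,3,3
1,3,2,2,2
3,1,0,3,2
8) 1,3,0,2,3
3,2,0,3,3
2,3,2,2,2
3,1,0,3,2
9) 1,3,0,2,3
3,2,0,3,3
3,3,2,2,2
3,1,0,3,2
10) 3,0,1,2,3
1,1,1,3,3
3,1,3,2,2
0,3,0,3,2
11) 3,0,1,2,3
2,1,1,3,3
0,2,3,2,2
1,3,0,3,2
12) 3,0,1,2,3
2,1,1,3,3
1,2,3,2,2
1,3,0,3,2
13) 3,0,1,2,3
2,1,1,3,3
2,2,3,2,2
1,3,0,3,2
14) 3,0,1,2,3
2,1,1,3,3
3,2,3,2,2
1,3,0,3,2

40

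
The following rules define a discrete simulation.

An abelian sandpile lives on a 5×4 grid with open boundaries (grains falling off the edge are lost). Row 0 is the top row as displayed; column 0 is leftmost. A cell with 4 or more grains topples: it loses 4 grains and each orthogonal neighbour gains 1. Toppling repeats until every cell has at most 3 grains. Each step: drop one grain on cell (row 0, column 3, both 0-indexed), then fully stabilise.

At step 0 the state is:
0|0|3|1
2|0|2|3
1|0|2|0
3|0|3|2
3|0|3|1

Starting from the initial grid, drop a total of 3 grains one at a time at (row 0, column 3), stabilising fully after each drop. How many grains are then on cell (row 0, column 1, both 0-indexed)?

gen 0: 0|0|3|1
2|0|2|3
1|0|2|0
3|0|3|2
3|0|3|1
gen 1: 0|0|3|2
2|0|2|3
1|0|2|0
3|0|3|2
3|0|3|1
gen 2: 0|0|3|3
2|0|2|3
1|0|2|0
3|0|3|2
3|0|3|1
gen 3: 0|1|1|2
2|1|0|1
1|0|3|1
3|0|3|2
3|0|3|1

1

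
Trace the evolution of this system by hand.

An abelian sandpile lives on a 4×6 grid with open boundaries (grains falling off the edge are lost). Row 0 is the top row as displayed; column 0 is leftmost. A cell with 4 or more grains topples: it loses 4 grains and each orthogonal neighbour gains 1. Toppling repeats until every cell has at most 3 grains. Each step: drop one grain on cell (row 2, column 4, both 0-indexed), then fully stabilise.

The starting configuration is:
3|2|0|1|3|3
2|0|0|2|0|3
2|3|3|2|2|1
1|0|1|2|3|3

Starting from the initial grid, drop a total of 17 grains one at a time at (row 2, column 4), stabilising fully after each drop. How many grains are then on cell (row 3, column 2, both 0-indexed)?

0) 3|2|0|1|3|3
2|0|0|2|0|3
2|3|3|2|2|1
1|0|1|2|3|3
1) 3|2|0|1|3|3
2|0|0|2|0|3
2|3|3|2|3|1
1|0|1|2|3|3
2) 3|2|0|1|3|3
2|0|0|2|1|3
2|3|3|3|1|3
1|0|1|3|1|0
3) 3|2|0|1|3|3
2|0|0|2|1|3
2|3|3|3|2|3
1|0|1|3|1|0
4) 3|2|0|1|3|3
2|0|0|2|1|3
2|3|3|3|3|3
1|0|1|3|1|0
5) 3|2|0|3|1|1
2|1|2|0|1|2
3|0|1|3|3|1
1|1|3|0|3|1
6) 3|2|0|3|1|1
2|1|2|1|2|2
3|0|2|0|2|2
1|1|3|2|0|2
7) 3|2|0|3|1|1
2|1|2|1|2|2
3|0|2|0|3|2
1|1|3|2|0|2
8) 3|2|0|3|1|1
2|1|2|1|3|2
3|0|2|1|0|3
1|1|3|2|1|2
9) 3|2|0|3|1|1
2|1|2|1|3|2
3|0|2|1|1|3
1|1|3|2|1|2
10) 3|2|0|3|1|1
2|1|2|1|3|2
3|0|2|1|2|3
1|1|3|2|1|2
11) 3|2|0|3|1|1
2|1|2|1|3|2
3|0|2|1|3|3
1|1|3|2|1|2
12) 3|2|0|3|2|2
2|1|2|2|1|0
3|0|2|2|2|1
1|1|3|2|2|3
13) 3|2|0|3|2|2
2|1|2|2|1|0
3|0|2|2|3|1
1|1|3|2|2|3
14) 3|2|0|3|2|2
2|1|2|2|2|0
3|0|2|3|0|2
1|1|3|2|3|3
15) 3|2|0|3|2|2
2|1|2|2|2|0
3|0|2|3|1|2
1|1|3|2|3|3
16) 3|2|0|3|2|2
2|1|2|2|2|0
3|0|2|3|2|2
1|1|3|2|3|3
17) 3|2|0|3|2|2
2|1|2|2|2|0
3|0|2|3|3|2
1|1|3|2|3|3

3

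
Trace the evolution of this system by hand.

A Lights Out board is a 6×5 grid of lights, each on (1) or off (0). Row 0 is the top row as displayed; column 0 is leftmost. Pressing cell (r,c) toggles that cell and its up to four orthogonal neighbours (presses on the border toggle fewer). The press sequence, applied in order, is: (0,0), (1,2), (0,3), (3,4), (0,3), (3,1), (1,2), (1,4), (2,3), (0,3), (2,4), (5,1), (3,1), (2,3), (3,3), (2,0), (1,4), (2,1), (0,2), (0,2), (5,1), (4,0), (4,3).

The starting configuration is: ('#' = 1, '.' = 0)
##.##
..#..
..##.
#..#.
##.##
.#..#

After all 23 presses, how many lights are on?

[0] ##.##
..#..
..##.
#..#.
##.##
.#..#
[1] ...##
#.#..
..##.
#..#.
##.##
.#..#
[2] ..###
##.#.
...#.
#..#.
##.##
.#..#
[3] .....
##...
...#.
#..#.
##.##
.#..#
[4] .....
##...
...##
#...#
##.#.
.#..#
[5] ..###
##.#.
...##
#...#
##.#.
.#..#
[6] ..###
##.#.
.#.##
.##.#
#..#.
.#..#
[7] ...##
#.#..
.####
.##.#
#..#.
.#..#
[8] ...#.
#.###
.###.
.##.#
#..#.
.#..#
[9] ...#.
#.#.#
.#..#
.####
#..#.
.#..#
[10] ..#.#
#.###
.#..#
.####
#..#.
.#..#
[11] ..#.#
#.##.
.#.#.
.###.
#..#.
.#..#
[12] ..#.#
#.##.
.#.#.
.###.
##.#.
#.#.#
[13] ..#.#
#.##.
...#.
#..#.
#..#.
#.#.#
[14] ..#.#
#.#..
..#.#
#....
#..#.
#.#.#
[15] ..#.#
#.#..
..###
#.###
#....
#.#.#
[16] ..#.#
..#..
#####
..###
#....
#.#.#
[17] ..#..
..###
####.
..###
#....
#.#.#
[18] ..#..
.####
...#.
.####
#....
#.#.#
[19] .#.#.
.#.##
...#.
.####
#....
#.#.#
[20] ..#..
.####
...#.
.####
#....
#.#.#
[21] ..#..
.####
...#.
.####
##...
.#..#
[22] ..#..
.####
...#.
#####
.....
##..#
[23] ..#..
.####
...#.
###.#
..###
##.##

17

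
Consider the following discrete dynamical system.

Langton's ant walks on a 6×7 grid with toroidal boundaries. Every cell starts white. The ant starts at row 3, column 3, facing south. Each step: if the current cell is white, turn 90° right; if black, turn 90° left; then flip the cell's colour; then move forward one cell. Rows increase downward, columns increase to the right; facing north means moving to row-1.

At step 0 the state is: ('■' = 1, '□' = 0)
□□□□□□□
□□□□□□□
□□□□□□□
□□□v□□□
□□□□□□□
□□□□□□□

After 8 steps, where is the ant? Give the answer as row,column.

step 0: □□□□□□□
□□□□□□□
□□□□□□□
□□□v□□□
□□□□□□□
□□□□□□□
step 1: □□□□□□□
□□□□□□□
□□□□□□□
□□<■□□□
□□□□□□□
□□□□□□□
step 2: □□□□□□□
□□□□□□□
□□^□□□□
□□■■□□□
□□□□□□□
□□□□□□□
step 3: □□□□□□□
□□□□□□□
□□■>□□□
□□■■□□□
□□□□□□□
□□□□□□□
step 4: □□□□□□□
□□□□□□□
□□■■□□□
□□■v□□□
□□□□□□□
□□□□□□□
step 5: □□□□□□□
□□□□□□□
□□■■□□□
□□■□>□□
□□□□□□□
□□□□□□□
step 6: □□□□□□□
□□□□□□□
□□■■□□□
□□■□■□□
□□□□v□□
□□□□□□□
step 7: □□□□□□□
□□□□□□□
□□■■□□□
□□■□■□□
□□□<■□□
□□□□□□□
step 8: □□□□□□□
□□□□□□□
□□■■□□□
□□■^■□□
□□□■■□□
□□□□□□□

3,3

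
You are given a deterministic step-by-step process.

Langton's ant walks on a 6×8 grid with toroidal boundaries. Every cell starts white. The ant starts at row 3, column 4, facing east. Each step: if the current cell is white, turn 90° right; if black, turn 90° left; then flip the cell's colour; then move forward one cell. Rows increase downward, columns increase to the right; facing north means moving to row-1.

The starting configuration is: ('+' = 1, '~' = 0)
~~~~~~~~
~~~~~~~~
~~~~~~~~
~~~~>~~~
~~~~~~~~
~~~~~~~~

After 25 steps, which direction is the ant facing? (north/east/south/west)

south

[0] ~~~~~~~~
~~~~~~~~
~~~~~~~~
~~~~>~~~
~~~~~~~~
~~~~~~~~
[1] ~~~~~~~~
~~~~~~~~
~~~~~~~~
~~~~+~~~
~~~~v~~~
~~~~~~~~
[2] ~~~~~~~~
~~~~~~~~
~~~~~~~~
~~~~+~~~
~~~<+~~~
~~~~~~~~
[3] ~~~~~~~~
~~~~~~~~
~~~~~~~~
~~~^+~~~
~~~++~~~
~~~~~~~~
[4] ~~~~~~~~
~~~~~~~~
~~~~~~~~
~~~+>~~~
~~~++~~~
~~~~~~~~
[5] ~~~~~~~~
~~~~~~~~
~~~~^~~~
~~~+~~~~
~~~++~~~
~~~~~~~~
[6] ~~~~~~~~
~~~~~~~~
~~~~+>~~
~~~+~~~~
~~~++~~~
~~~~~~~~
[7] ~~~~~~~~
~~~~~~~~
~~~~++~~
~~~+~v~~
~~~++~~~
~~~~~~~~
[8] ~~~~~~~~
~~~~~~~~
~~~~++~~
~~~+<+~~
~~~++~~~
~~~~~~~~
[9] ~~~~~~~~
~~~~~~~~
~~~~^+~~
~~~+++~~
~~~++~~~
~~~~~~~~
[10] ~~~~~~~~
~~~~~~~~
~~~<~+~~
~~~+++~~
~~~++~~~
~~~~~~~~
[11] ~~~~~~~~
~~~^~~~~
~~~+~+~~
~~~+++~~
~~~++~~~
~~~~~~~~
[12] ~~~~~~~~
~~~+>~~~
~~~+~+~~
~~~+++~~
~~~++~~~
~~~~~~~~
[13] ~~~~~~~~
~~~++~~~
~~~+v+~~
~~~+++~~
~~~++~~~
~~~~~~~~
[14] ~~~~~~~~
~~~++~~~
~~~<++~~
~~~+++~~
~~~++~~~
~~~~~~~~
[15] ~~~~~~~~
~~~++~~~
~~~~++~~
~~~v++~~
~~~++~~~
~~~~~~~~
[16] ~~~~~~~~
~~~++~~~
~~~~++~~
~~~~>+~~
~~~++~~~
~~~~~~~~
[17] ~~~~~~~~
~~~++~~~
~~~~^+~~
~~~~~+~~
~~~++~~~
~~~~~~~~
[18] ~~~~~~~~
~~~++~~~
~~~<~+~~
~~~~~+~~
~~~++~~~
~~~~~~~~
[19] ~~~~~~~~
~~~^+~~~
~~~+~+~~
~~~~~+~~
~~~++~~~
~~~~~~~~
[20] ~~~~~~~~
~~<~+~~~
~~~+~+~~
~~~~~+~~
~~~++~~~
~~~~~~~~
[21] ~~^~~~~~
~~+~+~~~
~~~+~+~~
~~~~~+~~
~~~++~~~
~~~~~~~~
[22] ~~+>~~~~
~~+~+~~~
~~~+~+~~
~~~~~+~~
~~~++~~~
~~~~~~~~
[23] ~~++~~~~
~~+v+~~~
~~~+~+~~
~~~~~+~~
~~~++~~~
~~~~~~~~
[24] ~~++~~~~
~~<++~~~
~~~+~+~~
~~~~~+~~
~~~++~~~
~~~~~~~~
[25] ~~++~~~~
~~~++~~~
~~v+~+~~
~~~~~+~~
~~~++~~~
~~~~~~~~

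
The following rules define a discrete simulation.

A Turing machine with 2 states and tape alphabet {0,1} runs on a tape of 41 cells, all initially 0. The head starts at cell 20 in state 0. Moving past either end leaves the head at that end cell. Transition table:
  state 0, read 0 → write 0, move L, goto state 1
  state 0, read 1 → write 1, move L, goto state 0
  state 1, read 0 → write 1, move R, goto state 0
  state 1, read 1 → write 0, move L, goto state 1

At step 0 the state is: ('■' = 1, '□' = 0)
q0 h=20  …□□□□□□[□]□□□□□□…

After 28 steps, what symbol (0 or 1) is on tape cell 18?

0

gen 0: q0 h=20  …□□□□□□[□]□□□□□□…
gen 1: q1 h=19  …□□□□□□[□]□□□□□□…
gen 2: q0 h=20  …□□□□□■[□]□□□□□□…
gen 3: q1 h=19  …□□□□□□[■]□□□□□□…
gen 4: q1 h=18  …□□□□□□[□]□□□□□□…
gen 5: q0 h=19  …□□□□□■[□]□□□□□□…
gen 6: q1 h=18  …□□□□□□[■]□□□□□□…
gen 7: q1 h=17  …□□□□□□[□]□□□□□□…
gen 8: q0 h=18  …□□□□□■[□]□□□□□□…
gen 9: q1 h=17  …□□□□□□[■]□□□□□□…
gen 10: q1 h=16  …□□□□□□[□]□□□□□□…
gen 11: q0 h=17  …□□□□□■[□]□□□□□□…
gen 12: q1 h=16  …□□□□□□[■]□□□□□□…
gen 13: q1 h=15  …□□□□□□[□]□□□□□□…
gen 14: q0 h=16  …□□□□□■[□]□□□□□□…
gen 15: q1 h=15  …□□□□□□[■]□□□□□□…
gen 16: q1 h=14  …□□□□□□[□]□□□□□□…
gen 17: q0 h=15  …□□□□□■[□]□□□□□□…
gen 18: q1 h=14  …□□□□□□[■]□□□□□□…
gen 19: q1 h=13  …□□□□□□[□]□□□□□□…
gen 20: q0 h=14  …□□□□□■[□]□□□□□□…
gen 21: q1 h=13  …□□□□□□[■]□□□□□□…
gen 22: q1 h=12  …□□□□□□[□]□□□□□□…
gen 23: q0 h=13  …□□□□□■[□]□□□□□□…
gen 24: q1 h=12  …□□□□□□[■]□□□□□□…
gen 25: q1 h=11  …□□□□□□[□]□□□□□□…
gen 26: q0 h=12  …□□□□□■[□]□□□□□□…
gen 27: q1 h=11  …□□□□□□[■]□□□□□□…
gen 28: q1 h=10  …□□□□□□[□]□□□□□□…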